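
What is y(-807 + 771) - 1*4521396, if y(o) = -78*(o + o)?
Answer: -4515780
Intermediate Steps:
y(o) = -156*o
y(-807 + 771) - 1*4521396 = -156*(-807 + 771) - 1*4521396 = -156*(-36) - 4521396 = 5616 - 4521396 = -4515780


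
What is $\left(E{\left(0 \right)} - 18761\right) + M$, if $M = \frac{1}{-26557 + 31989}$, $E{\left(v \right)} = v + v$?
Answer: $- \frac{101909751}{5432} \approx -18761.0$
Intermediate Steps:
$E{\left(v \right)} = 2 v$
$M = \frac{1}{5432} \approx 0.00018409$
$\left(E{\left(0 \right)} - 18761\right) + M = \left(2 \cdot 0 - 18761\right) + \frac{1}{5432} = \left(0 - 18761\right) + \frac{1}{5432} = -18761 + \frac{1}{5432} = - \frac{101909751}{5432}$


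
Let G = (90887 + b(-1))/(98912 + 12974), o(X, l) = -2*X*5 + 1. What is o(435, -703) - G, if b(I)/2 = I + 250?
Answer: -486683599/111886 ≈ -4349.8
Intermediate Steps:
o(X, l) = 1 - 10*X (o(X, l) = -10*X + 1 = 1 - 10*X)
b(I) = 500 + 2*I (b(I) = 2*(I + 250) = 2*(250 + I) = 500 + 2*I)
G = 91385/111886 (G = (90887 + (500 + 2*(-1)))/(98912 + 12974) = (90887 + (500 - 2))/111886 = (90887 + 498)*(1/111886) = 91385*(1/111886) = 91385/111886 ≈ 0.81677)
o(435, -703) - G = (1 - 10*435) - 1*91385/111886 = (1 - 4350) - 91385/111886 = -4349 - 91385/111886 = -486683599/111886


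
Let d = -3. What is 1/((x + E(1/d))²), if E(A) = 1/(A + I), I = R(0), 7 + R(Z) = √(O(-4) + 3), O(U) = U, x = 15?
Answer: 1492060/329749281 + 2443*I/219832854 ≈ 0.0045248 + 1.1113e-5*I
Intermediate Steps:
R(Z) = -7 + I (R(Z) = -7 + √(-4 + 3) = -7 + √(-1) = -7 + I)
I = -7 + I ≈ -7.0 + 1.0*I
E(A) = 1/(-7 + I + A) (E(A) = 1/(A + (-7 + I)) = 1/(-7 + I + A))
1/((x + E(1/d))²) = 1/((15 + 1/(-7 + I + 1/(-3)))²) = 1/((15 + 1/(-7 + I - ⅓))²) = 1/((15 + 1/(-22/3 + I))²) = 1/((15 + 9*(-22/3 - I)/493)²) = (15 + 9*(-22/3 - I)/493)⁻²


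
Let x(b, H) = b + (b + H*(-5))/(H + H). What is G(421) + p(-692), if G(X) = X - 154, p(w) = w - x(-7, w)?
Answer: -575059/1384 ≈ -415.50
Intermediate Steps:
x(b, H) = b + (b - 5*H)/(2*H) (x(b, H) = b + (b - 5*H)/((2*H)) = b + (b - 5*H)*(1/(2*H)) = b + (b - 5*H)/(2*H))
p(w) = 19/2 + w + 7/(2*w) (p(w) = w - (-5/2 - 7 + (½)*(-7)/w) = w - (-5/2 - 7 - 7/(2*w)) = w - (-19/2 - 7/(2*w)) = w + (19/2 + 7/(2*w)) = 19/2 + w + 7/(2*w))
G(X) = -154 + X
G(421) + p(-692) = (-154 + 421) + (19/2 - 692 + (7/2)/(-692)) = 267 + (19/2 - 692 + (7/2)*(-1/692)) = 267 + (19/2 - 692 - 7/1384) = 267 - 944587/1384 = -575059/1384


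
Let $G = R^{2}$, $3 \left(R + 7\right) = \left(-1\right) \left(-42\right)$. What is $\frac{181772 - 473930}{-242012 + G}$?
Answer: $\frac{292158}{241963} \approx 1.2074$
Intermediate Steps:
$R = 7$ ($R = -7 + \frac{\left(-1\right) \left(-42\right)}{3} = -7 + \frac{1}{3} \cdot 42 = -7 + 14 = 7$)
$G = 49$ ($G = 7^{2} = 49$)
$\frac{181772 - 473930}{-242012 + G} = \frac{181772 - 473930}{-242012 + 49} = - \frac{292158}{-241963} = \left(-292158\right) \left(- \frac{1}{241963}\right) = \frac{292158}{241963}$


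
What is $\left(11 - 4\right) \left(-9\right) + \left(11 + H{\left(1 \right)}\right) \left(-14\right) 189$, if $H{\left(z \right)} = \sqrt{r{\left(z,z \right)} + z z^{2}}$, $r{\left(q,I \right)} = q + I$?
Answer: $-29169 - 2646 \sqrt{3} \approx -33752.0$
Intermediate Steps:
$r{\left(q,I \right)} = I + q$
$H{\left(z \right)} = \sqrt{z^{3} + 2 z}$ ($H{\left(z \right)} = \sqrt{\left(z + z\right) + z z^{2}} = \sqrt{2 z + z^{3}} = \sqrt{z^{3} + 2 z}$)
$\left(11 - 4\right) \left(-9\right) + \left(11 + H{\left(1 \right)}\right) \left(-14\right) 189 = \left(11 - 4\right) \left(-9\right) + \left(11 + \sqrt{1 \left(2 + 1^{2}\right)}\right) \left(-14\right) 189 = 7 \left(-9\right) + \left(11 + \sqrt{1 \left(2 + 1\right)}\right) \left(-14\right) 189 = -63 + \left(11 + \sqrt{1 \cdot 3}\right) \left(-14\right) 189 = -63 + \left(11 + \sqrt{3}\right) \left(-14\right) 189 = -63 + \left(-154 - 14 \sqrt{3}\right) 189 = -63 - \left(29106 + 2646 \sqrt{3}\right) = -29169 - 2646 \sqrt{3}$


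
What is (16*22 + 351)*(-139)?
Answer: -97717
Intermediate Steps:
(16*22 + 351)*(-139) = (352 + 351)*(-139) = 703*(-139) = -97717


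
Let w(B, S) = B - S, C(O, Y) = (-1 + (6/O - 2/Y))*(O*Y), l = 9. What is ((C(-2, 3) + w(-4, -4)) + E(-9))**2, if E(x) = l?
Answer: 1369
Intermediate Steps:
E(x) = 9
C(O, Y) = O*Y*(-1 - 2/Y + 6/O) (C(O, Y) = (-1 + (-2/Y + 6/O))*(O*Y) = (-1 - 2/Y + 6/O)*(O*Y) = O*Y*(-1 - 2/Y + 6/O))
((C(-2, 3) + w(-4, -4)) + E(-9))**2 = (((-2*(-2) + 6*3 - 1*(-2)*3) + (-4 - 1*(-4))) + 9)**2 = (((4 + 18 + 6) + (-4 + 4)) + 9)**2 = ((28 + 0) + 9)**2 = (28 + 9)**2 = 37**2 = 1369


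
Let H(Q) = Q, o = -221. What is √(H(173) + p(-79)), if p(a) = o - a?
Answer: √31 ≈ 5.5678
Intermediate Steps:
p(a) = -221 - a
√(H(173) + p(-79)) = √(173 + (-221 - 1*(-79))) = √(173 + (-221 + 79)) = √(173 - 142) = √31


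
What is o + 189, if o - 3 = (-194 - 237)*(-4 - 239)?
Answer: 104925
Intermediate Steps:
o = 104736 (o = 3 + (-194 - 237)*(-4 - 239) = 3 - 431*(-243) = 3 + 104733 = 104736)
o + 189 = 104736 + 189 = 104925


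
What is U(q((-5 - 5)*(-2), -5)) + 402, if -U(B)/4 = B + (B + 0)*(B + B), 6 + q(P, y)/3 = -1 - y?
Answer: 138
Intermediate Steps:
q(P, y) = -21 - 3*y (q(P, y) = -18 + 3*(-1 - y) = -18 + (-3 - 3*y) = -21 - 3*y)
U(B) = -8*B**2 - 4*B (U(B) = -4*(B + (B + 0)*(B + B)) = -4*(B + B*(2*B)) = -4*(B + 2*B**2) = -8*B**2 - 4*B)
U(q((-5 - 5)*(-2), -5)) + 402 = -4*(-21 - 3*(-5))*(1 + 2*(-21 - 3*(-5))) + 402 = -4*(-21 + 15)*(1 + 2*(-21 + 15)) + 402 = -4*(-6)*(1 + 2*(-6)) + 402 = -4*(-6)*(1 - 12) + 402 = -4*(-6)*(-11) + 402 = -264 + 402 = 138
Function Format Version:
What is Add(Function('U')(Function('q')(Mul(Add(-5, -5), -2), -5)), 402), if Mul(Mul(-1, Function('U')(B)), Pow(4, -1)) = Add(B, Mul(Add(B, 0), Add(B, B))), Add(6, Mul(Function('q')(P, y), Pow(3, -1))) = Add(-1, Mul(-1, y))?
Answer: 138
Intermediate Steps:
Function('q')(P, y) = Add(-21, Mul(-3, y)) (Function('q')(P, y) = Add(-18, Mul(3, Add(-1, Mul(-1, y)))) = Add(-18, Add(-3, Mul(-3, y))) = Add(-21, Mul(-3, y)))
Function('U')(B) = Add(Mul(-8, Pow(B, 2)), Mul(-4, B)) (Function('U')(B) = Mul(-4, Add(B, Mul(Add(B, 0), Add(B, B)))) = Mul(-4, Add(B, Mul(B, Mul(2, B)))) = Mul(-4, Add(B, Mul(2, Pow(B, 2)))) = Add(Mul(-8, Pow(B, 2)), Mul(-4, B)))
Add(Function('U')(Function('q')(Mul(Add(-5, -5), -2), -5)), 402) = Add(Mul(-4, Add(-21, Mul(-3, -5)), Add(1, Mul(2, Add(-21, Mul(-3, -5))))), 402) = Add(Mul(-4, Add(-21, 15), Add(1, Mul(2, Add(-21, 15)))), 402) = Add(Mul(-4, -6, Add(1, Mul(2, -6))), 402) = Add(Mul(-4, -6, Add(1, -12)), 402) = Add(Mul(-4, -6, -11), 402) = Add(-264, 402) = 138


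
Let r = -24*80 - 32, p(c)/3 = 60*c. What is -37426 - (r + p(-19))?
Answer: -32054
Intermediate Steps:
p(c) = 180*c (p(c) = 3*(60*c) = 180*c)
r = -1952 (r = -1920 - 32 = -1952)
-37426 - (r + p(-19)) = -37426 - (-1952 + 180*(-19)) = -37426 - (-1952 - 3420) = -37426 - 1*(-5372) = -37426 + 5372 = -32054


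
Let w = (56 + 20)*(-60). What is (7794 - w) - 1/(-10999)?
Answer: 135881647/10999 ≈ 12354.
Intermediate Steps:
w = -4560 (w = 76*(-60) = -4560)
(7794 - w) - 1/(-10999) = (7794 - 1*(-4560)) - 1/(-10999) = (7794 + 4560) - 1*(-1/10999) = 12354 + 1/10999 = 135881647/10999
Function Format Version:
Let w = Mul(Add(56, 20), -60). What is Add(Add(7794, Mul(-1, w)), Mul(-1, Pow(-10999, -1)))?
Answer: Rational(135881647, 10999) ≈ 12354.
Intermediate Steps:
w = -4560 (w = Mul(76, -60) = -4560)
Add(Add(7794, Mul(-1, w)), Mul(-1, Pow(-10999, -1))) = Add(Add(7794, Mul(-1, -4560)), Mul(-1, Pow(-10999, -1))) = Add(Add(7794, 4560), Mul(-1, Rational(-1, 10999))) = Add(12354, Rational(1, 10999)) = Rational(135881647, 10999)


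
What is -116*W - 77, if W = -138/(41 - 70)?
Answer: -629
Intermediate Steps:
W = 138/29 (W = -138/(-29) = -138*(-1/29) = 138/29 ≈ 4.7586)
-116*W - 77 = -116*138/29 - 77 = -552 - 77 = -629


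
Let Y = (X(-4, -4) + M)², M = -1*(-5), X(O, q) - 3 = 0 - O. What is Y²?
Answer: 20736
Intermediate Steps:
X(O, q) = 3 - O (X(O, q) = 3 + (0 - O) = 3 - O)
M = 5
Y = 144 (Y = ((3 - 1*(-4)) + 5)² = ((3 + 4) + 5)² = (7 + 5)² = 12² = 144)
Y² = 144² = 20736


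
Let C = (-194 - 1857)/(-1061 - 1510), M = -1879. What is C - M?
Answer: 4832960/2571 ≈ 1879.8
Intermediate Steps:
C = 2051/2571 (C = -2051/(-2571) = -2051*(-1/2571) = 2051/2571 ≈ 0.79774)
C - M = 2051/2571 - 1*(-1879) = 2051/2571 + 1879 = 4832960/2571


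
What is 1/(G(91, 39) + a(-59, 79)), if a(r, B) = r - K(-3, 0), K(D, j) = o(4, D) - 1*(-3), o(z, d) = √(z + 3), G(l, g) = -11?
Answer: -73/5322 + √7/5322 ≈ -0.013220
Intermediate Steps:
o(z, d) = √(3 + z)
K(D, j) = 3 + √7 (K(D, j) = √(3 + 4) - 1*(-3) = √7 + 3 = 3 + √7)
a(r, B) = -3 + r - √7 (a(r, B) = r - (3 + √7) = r + (-3 - √7) = -3 + r - √7)
1/(G(91, 39) + a(-59, 79)) = 1/(-11 + (-3 - 59 - √7)) = 1/(-11 + (-62 - √7)) = 1/(-73 - √7)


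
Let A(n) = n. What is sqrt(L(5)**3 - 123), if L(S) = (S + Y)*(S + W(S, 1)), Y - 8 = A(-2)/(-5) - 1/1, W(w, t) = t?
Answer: sqrt(257317365)/25 ≈ 641.64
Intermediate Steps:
Y = 37/5 (Y = 8 + (-2/(-5) - 1/1) = 8 + (-2*(-1/5) - 1*1) = 8 + (2/5 - 1) = 8 - 3/5 = 37/5 ≈ 7.4000)
L(S) = (1 + S)*(37/5 + S) (L(S) = (S + 37/5)*(S + 1) = (37/5 + S)*(1 + S) = (1 + S)*(37/5 + S))
sqrt(L(5)**3 - 123) = sqrt((37/5 + 5**2 + (42/5)*5)**3 - 123) = sqrt((37/5 + 25 + 42)**3 - 123) = sqrt((372/5)**3 - 123) = sqrt(51478848/125 - 123) = sqrt(51463473/125) = sqrt(257317365)/25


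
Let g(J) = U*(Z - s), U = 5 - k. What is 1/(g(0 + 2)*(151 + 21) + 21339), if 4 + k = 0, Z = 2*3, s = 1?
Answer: 1/29079 ≈ 3.4389e-5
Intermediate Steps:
Z = 6
k = -4 (k = -4 + 0 = -4)
U = 9 (U = 5 - 1*(-4) = 5 + 4 = 9)
g(J) = 45 (g(J) = 9*(6 - 1*1) = 9*(6 - 1) = 9*5 = 45)
1/(g(0 + 2)*(151 + 21) + 21339) = 1/(45*(151 + 21) + 21339) = 1/(45*172 + 21339) = 1/(7740 + 21339) = 1/29079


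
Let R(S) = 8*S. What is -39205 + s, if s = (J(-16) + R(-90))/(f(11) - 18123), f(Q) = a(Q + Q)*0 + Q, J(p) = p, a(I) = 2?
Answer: -22190007/566 ≈ -39205.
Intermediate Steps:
f(Q) = Q (f(Q) = 2*0 + Q = 0 + Q = Q)
s = 23/566 (s = (-16 + 8*(-90))/(11 - 18123) = (-16 - 720)/(-18112) = -736*(-1/18112) = 23/566 ≈ 0.040636)
-39205 + s = -39205 + 23/566 = -22190007/566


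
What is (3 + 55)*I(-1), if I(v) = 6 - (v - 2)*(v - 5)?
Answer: -696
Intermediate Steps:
I(v) = 6 - (-5 + v)*(-2 + v) (I(v) = 6 - (-2 + v)*(-5 + v) = 6 - (-5 + v)*(-2 + v))
(3 + 55)*I(-1) = (3 + 55)*(-4 - 1*(-1)**2 + 7*(-1)) = 58*(-4 - 1*1 - 7) = 58*(-4 - 1 - 7) = 58*(-12) = -696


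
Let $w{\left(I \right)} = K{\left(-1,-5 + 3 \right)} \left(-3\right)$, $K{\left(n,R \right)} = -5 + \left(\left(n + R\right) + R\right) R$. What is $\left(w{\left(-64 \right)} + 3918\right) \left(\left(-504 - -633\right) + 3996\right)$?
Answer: $16099875$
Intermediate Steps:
$K{\left(n,R \right)} = -5 + R \left(n + 2 R\right)$ ($K{\left(n,R \right)} = -5 + \left(\left(R + n\right) + R\right) R = -5 + \left(n + 2 R\right) R = -5 + R \left(n + 2 R\right)$)
$w{\left(I \right)} = -15$ ($w{\left(I \right)} = \left(-5 + 2 \left(-5 + 3\right)^{2} + \left(-5 + 3\right) \left(-1\right)\right) \left(-3\right) = \left(-5 + 2 \left(-2\right)^{2} - -2\right) \left(-3\right) = \left(-5 + 2 \cdot 4 + 2\right) \left(-3\right) = \left(-5 + 8 + 2\right) \left(-3\right) = 5 \left(-3\right) = -15$)
$\left(w{\left(-64 \right)} + 3918\right) \left(\left(-504 - -633\right) + 3996\right) = \left(-15 + 3918\right) \left(\left(-504 - -633\right) + 3996\right) = 3903 \left(\left(-504 + 633\right) + 3996\right) = 3903 \left(129 + 3996\right) = 3903 \cdot 4125 = 16099875$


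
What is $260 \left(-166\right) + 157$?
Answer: $-43003$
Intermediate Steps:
$260 \left(-166\right) + 157 = -43160 + 157 = -43003$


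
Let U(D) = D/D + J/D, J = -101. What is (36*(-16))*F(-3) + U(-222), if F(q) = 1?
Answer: -127549/222 ≈ -574.54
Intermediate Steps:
U(D) = 1 - 101/D (U(D) = D/D - 101/D = 1 - 101/D)
(36*(-16))*F(-3) + U(-222) = (36*(-16))*1 + (-101 - 222)/(-222) = -576*1 - 1/222*(-323) = -576 + 323/222 = -127549/222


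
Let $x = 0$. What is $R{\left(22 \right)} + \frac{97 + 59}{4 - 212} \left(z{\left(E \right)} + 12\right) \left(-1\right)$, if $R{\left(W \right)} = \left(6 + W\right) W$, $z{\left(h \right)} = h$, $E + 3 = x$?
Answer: $\frac{2491}{4} \approx 622.75$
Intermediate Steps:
$E = -3$ ($E = -3 + 0 = -3$)
$R{\left(W \right)} = W \left(6 + W\right)$
$R{\left(22 \right)} + \frac{97 + 59}{4 - 212} \left(z{\left(E \right)} + 12\right) \left(-1\right) = 22 \left(6 + 22\right) + \frac{97 + 59}{4 - 212} \left(-3 + 12\right) \left(-1\right) = 22 \cdot 28 + \frac{156}{-208} \cdot 9 \left(-1\right) = 616 + 156 \left(- \frac{1}{208}\right) \left(-9\right) = 616 - - \frac{27}{4} = 616 + \frac{27}{4} = \frac{2491}{4}$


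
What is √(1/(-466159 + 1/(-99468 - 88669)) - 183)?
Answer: I*√351890611142520575534114/43850877892 ≈ 13.528*I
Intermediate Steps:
√(1/(-466159 + 1/(-99468 - 88669)) - 183) = √(1/(-466159 + 1/(-188137)) - 183) = √(1/(-466159 - 1/188137) - 183) = √(1/(-87701755784/188137) - 183) = √(-188137/87701755784 - 183) = √(-16049421496609/87701755784) = I*√351890611142520575534114/43850877892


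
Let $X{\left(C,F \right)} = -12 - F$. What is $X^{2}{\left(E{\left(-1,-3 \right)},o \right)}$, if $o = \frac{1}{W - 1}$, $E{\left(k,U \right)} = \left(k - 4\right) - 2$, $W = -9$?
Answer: $\frac{14161}{100} \approx 141.61$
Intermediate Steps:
$E{\left(k,U \right)} = -6 + k$ ($E{\left(k,U \right)} = \left(-4 + k\right) - 2 = -6 + k$)
$o = - \frac{1}{10}$ ($o = \frac{1}{-9 - 1} = \frac{1}{-10} = - \frac{1}{10} \approx -0.1$)
$X^{2}{\left(E{\left(-1,-3 \right)},o \right)} = \left(-12 - - \frac{1}{10}\right)^{2} = \left(-12 + \frac{1}{10}\right)^{2} = \left(- \frac{119}{10}\right)^{2} = \frac{14161}{100}$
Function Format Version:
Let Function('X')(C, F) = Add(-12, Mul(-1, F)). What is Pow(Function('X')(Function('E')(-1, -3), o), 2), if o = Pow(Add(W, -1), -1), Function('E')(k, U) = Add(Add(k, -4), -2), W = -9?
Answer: Rational(14161, 100) ≈ 141.61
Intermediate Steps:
Function('E')(k, U) = Add(-6, k) (Function('E')(k, U) = Add(Add(-4, k), -2) = Add(-6, k))
o = Rational(-1, 10) (o = Pow(Add(-9, -1), -1) = Pow(-10, -1) = Rational(-1, 10) ≈ -0.10000)
Pow(Function('X')(Function('E')(-1, -3), o), 2) = Pow(Add(-12, Mul(-1, Rational(-1, 10))), 2) = Pow(Add(-12, Rational(1, 10)), 2) = Pow(Rational(-119, 10), 2) = Rational(14161, 100)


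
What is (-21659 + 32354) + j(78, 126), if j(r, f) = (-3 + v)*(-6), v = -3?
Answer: 10731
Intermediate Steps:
j(r, f) = 36 (j(r, f) = (-3 - 3)*(-6) = -6*(-6) = 36)
(-21659 + 32354) + j(78, 126) = (-21659 + 32354) + 36 = 10695 + 36 = 10731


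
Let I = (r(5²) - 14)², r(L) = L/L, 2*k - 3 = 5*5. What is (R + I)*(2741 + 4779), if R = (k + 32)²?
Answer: 17183200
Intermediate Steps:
k = 14 (k = 3/2 + (5*5)/2 = 3/2 + (½)*25 = 3/2 + 25/2 = 14)
r(L) = 1
R = 2116 (R = (14 + 32)² = 46² = 2116)
I = 169 (I = (1 - 14)² = (-13)² = 169)
(R + I)*(2741 + 4779) = (2116 + 169)*(2741 + 4779) = 2285*7520 = 17183200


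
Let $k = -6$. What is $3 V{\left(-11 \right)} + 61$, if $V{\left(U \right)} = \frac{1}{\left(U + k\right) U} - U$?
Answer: $\frac{17581}{187} \approx 94.016$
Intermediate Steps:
$V{\left(U \right)} = - U + \frac{1}{U \left(-6 + U\right)}$ ($V{\left(U \right)} = \frac{1}{\left(U - 6\right) U} - U = \frac{1}{\left(-6 + U\right) U} - U = \frac{1}{U \left(-6 + U\right)} - U = - U + \frac{1}{U \left(-6 + U\right)}$)
$3 V{\left(-11 \right)} + 61 = 3 \frac{1 - \left(-11\right)^{3} + 6 \left(-11\right)^{2}}{\left(-11\right) \left(-6 - 11\right)} + 61 = 3 \left(- \frac{1 - -1331 + 6 \cdot 121}{11 \left(-17\right)}\right) + 61 = 3 \left(\left(- \frac{1}{11}\right) \left(- \frac{1}{17}\right) \left(1 + 1331 + 726\right)\right) + 61 = 3 \left(\left(- \frac{1}{11}\right) \left(- \frac{1}{17}\right) 2058\right) + 61 = 3 \cdot \frac{2058}{187} + 61 = \frac{6174}{187} + 61 = \frac{17581}{187}$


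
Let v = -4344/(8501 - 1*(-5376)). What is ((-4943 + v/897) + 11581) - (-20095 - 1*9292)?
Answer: 149475757127/4149223 ≈ 36025.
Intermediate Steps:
v = -4344/13877 (v = -4344/(8501 + 5376) = -4344/13877 ≈ -0.31304)
((-4943 + v/897) + 11581) - (-20095 - 1*9292) = ((-4943 - 4344/13877/897) + 11581) - (-20095 - 1*9292) = ((-4943 - 4344/13877*1/897) + 11581) - (-20095 - 9292) = ((-4943 - 1448/4149223) + 11581) - 1*(-29387) = (-20509610737/4149223 + 11581) + 29387 = 27542540826/4149223 + 29387 = 149475757127/4149223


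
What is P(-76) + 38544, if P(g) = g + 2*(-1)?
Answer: 38466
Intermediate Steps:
P(g) = -2 + g (P(g) = g - 2 = -2 + g)
P(-76) + 38544 = (-2 - 76) + 38544 = -78 + 38544 = 38466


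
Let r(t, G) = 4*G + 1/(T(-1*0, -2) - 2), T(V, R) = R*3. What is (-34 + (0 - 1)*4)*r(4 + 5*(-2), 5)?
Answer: -3021/4 ≈ -755.25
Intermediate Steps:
T(V, R) = 3*R
r(t, G) = -⅛ + 4*G (r(t, G) = 4*G + 1/(3*(-2) - 2) = 4*G + 1/(-6 - 2) = 4*G + 1/(-8) = 4*G - ⅛ = -⅛ + 4*G)
(-34 + (0 - 1)*4)*r(4 + 5*(-2), 5) = (-34 + (0 - 1)*4)*(-⅛ + 4*5) = (-34 - 1*4)*(-⅛ + 20) = (-34 - 4)*(159/8) = -38*159/8 = -3021/4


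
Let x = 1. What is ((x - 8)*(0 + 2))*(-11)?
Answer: 154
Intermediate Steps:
((x - 8)*(0 + 2))*(-11) = ((1 - 8)*(0 + 2))*(-11) = -7*2*(-11) = -14*(-11) = 154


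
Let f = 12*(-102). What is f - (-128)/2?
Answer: -1160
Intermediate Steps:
f = -1224
f - (-128)/2 = -1224 - (-128)/2 = -1224 - 1*(-64) = -1224 + 64 = -1160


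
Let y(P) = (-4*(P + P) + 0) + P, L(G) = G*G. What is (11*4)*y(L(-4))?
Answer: -4928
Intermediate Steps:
L(G) = G²
y(P) = -7*P (y(P) = (-8*P + 0) + P = -8*P + P = -7*P)
(11*4)*y(L(-4)) = (11*4)*(-7*(-4)²) = 44*(-7*16) = 44*(-112) = -4928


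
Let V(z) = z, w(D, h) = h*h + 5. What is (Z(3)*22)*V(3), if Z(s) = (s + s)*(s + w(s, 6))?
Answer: 17424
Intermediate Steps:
w(D, h) = 5 + h² (w(D, h) = h² + 5 = 5 + h²)
Z(s) = 2*s*(41 + s) (Z(s) = (s + s)*(s + (5 + 6²)) = (2*s)*(s + (5 + 36)) = (2*s)*(s + 41) = (2*s)*(41 + s) = 2*s*(41 + s))
(Z(3)*22)*V(3) = ((2*3*(41 + 3))*22)*3 = ((2*3*44)*22)*3 = (264*22)*3 = 5808*3 = 17424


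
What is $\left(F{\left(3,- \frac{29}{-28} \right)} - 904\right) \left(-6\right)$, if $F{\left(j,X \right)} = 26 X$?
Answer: $\frac{36837}{7} \approx 5262.4$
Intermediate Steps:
$\left(F{\left(3,- \frac{29}{-28} \right)} - 904\right) \left(-6\right) = \left(26 \left(- \frac{29}{-28}\right) - 904\right) \left(-6\right) = \left(26 \left(\left(-29\right) \left(- \frac{1}{28}\right)\right) - 904\right) \left(-6\right) = \left(26 \cdot \frac{29}{28} - 904\right) \left(-6\right) = \left(\frac{377}{14} - 904\right) \left(-6\right) = \left(- \frac{12279}{14}\right) \left(-6\right) = \frac{36837}{7}$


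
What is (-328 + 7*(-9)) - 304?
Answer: -695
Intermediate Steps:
(-328 + 7*(-9)) - 304 = (-328 - 63) - 304 = -391 - 304 = -695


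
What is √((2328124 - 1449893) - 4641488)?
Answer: I*√3763257 ≈ 1939.9*I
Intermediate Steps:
√((2328124 - 1449893) - 4641488) = √(878231 - 4641488) = √(-3763257) = I*√3763257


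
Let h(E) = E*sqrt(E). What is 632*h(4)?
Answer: 5056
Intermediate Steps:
h(E) = E**(3/2)
632*h(4) = 632*4**(3/2) = 632*8 = 5056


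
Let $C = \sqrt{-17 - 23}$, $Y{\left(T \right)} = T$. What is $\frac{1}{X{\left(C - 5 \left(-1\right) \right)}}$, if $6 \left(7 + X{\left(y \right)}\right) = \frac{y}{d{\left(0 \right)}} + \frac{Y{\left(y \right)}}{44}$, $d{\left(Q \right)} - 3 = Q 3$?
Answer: $- \frac{4204728}{28273841} - \frac{74448 i \sqrt{10}}{28273841} \approx -0.14871 - 0.0083266 i$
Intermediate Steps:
$C = 2 i \sqrt{10}$ ($C = \sqrt{-40} = 2 i \sqrt{10} \approx 6.3246 i$)
$d{\left(Q \right)} = 3 + 3 Q$ ($d{\left(Q \right)} = 3 + Q 3 = 3 + 3 Q$)
$X{\left(y \right)} = -7 + \frac{47 y}{792}$ ($X{\left(y \right)} = -7 + \frac{\frac{y}{3 + 3 \cdot 0} + \frac{y}{44}}{6} = -7 + \frac{\frac{y}{3 + 0} + y \frac{1}{44}}{6} = -7 + \frac{\frac{y}{3} + \frac{y}{44}}{6} = -7 + \frac{\frac{47}{132} y}{6} = -7 + \frac{47 y}{792}$)
$\frac{1}{X{\left(C - 5 \left(-1\right) \right)}} = \frac{1}{-7 + \frac{47 \left(2 i \sqrt{10} - 5 \left(-1\right)\right)}{792}} = \frac{1}{-7 + \frac{47 \left(2 i \sqrt{10} - -5\right)}{792}} = \frac{1}{-7 + \frac{47 \left(2 i \sqrt{10} + 5\right)}{792}} = \frac{1}{-7 + \frac{47 \left(5 + 2 i \sqrt{10}\right)}{792}} = \frac{1}{-7 + \left(\frac{235}{792} + \frac{47 i \sqrt{10}}{396}\right)} = \frac{1}{- \frac{5309}{792} + \frac{47 i \sqrt{10}}{396}}$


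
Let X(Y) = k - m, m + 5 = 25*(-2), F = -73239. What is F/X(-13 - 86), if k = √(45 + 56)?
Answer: -4028145/2924 + 73239*√101/2924 ≈ -1125.9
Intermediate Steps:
k = √101 ≈ 10.050
m = -55 (m = -5 + 25*(-2) = -5 - 50 = -55)
X(Y) = 55 + √101 (X(Y) = √101 - 1*(-55) = √101 + 55 = 55 + √101)
F/X(-13 - 86) = -73239/(55 + √101)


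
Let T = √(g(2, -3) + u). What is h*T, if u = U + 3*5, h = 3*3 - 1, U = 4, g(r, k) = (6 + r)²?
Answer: 8*√83 ≈ 72.883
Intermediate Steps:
h = 8 (h = 9 - 1 = 8)
u = 19 (u = 4 + 3*5 = 4 + 15 = 19)
T = √83 (T = √((6 + 2)² + 19) = √(8² + 19) = √(64 + 19) = √83 ≈ 9.1104)
h*T = 8*√83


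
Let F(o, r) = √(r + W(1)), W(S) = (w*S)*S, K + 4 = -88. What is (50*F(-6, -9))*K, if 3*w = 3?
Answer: -9200*I*√2 ≈ -13011.0*I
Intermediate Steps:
w = 1 (w = (⅓)*3 = 1)
K = -92 (K = -4 - 88 = -92)
W(S) = S² (W(S) = (1*S)*S = S*S = S²)
F(o, r) = √(1 + r) (F(o, r) = √(r + 1²) = √(r + 1) = √(1 + r))
(50*F(-6, -9))*K = (50*√(1 - 9))*(-92) = (50*√(-8))*(-92) = (50*(2*I*√2))*(-92) = (100*I*√2)*(-92) = -9200*I*√2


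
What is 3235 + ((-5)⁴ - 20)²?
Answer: 369260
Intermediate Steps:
3235 + ((-5)⁴ - 20)² = 3235 + (625 - 20)² = 3235 + 605² = 3235 + 366025 = 369260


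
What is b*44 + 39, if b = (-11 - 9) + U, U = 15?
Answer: -181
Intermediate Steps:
b = -5 (b = (-11 - 9) + 15 = -20 + 15 = -5)
b*44 + 39 = -5*44 + 39 = -220 + 39 = -181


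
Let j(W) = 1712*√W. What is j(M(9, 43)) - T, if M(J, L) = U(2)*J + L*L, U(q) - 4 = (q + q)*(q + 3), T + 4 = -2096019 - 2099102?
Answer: 4195125 + 1712*√2065 ≈ 4.2729e+6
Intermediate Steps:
T = -4195125 (T = -4 + (-2096019 - 2099102) = -4 - 4195121 = -4195125)
U(q) = 4 + 2*q*(3 + q) (U(q) = 4 + (q + q)*(q + 3) = 4 + (2*q)*(3 + q) = 4 + 2*q*(3 + q))
M(J, L) = L² + 24*J (M(J, L) = (4 + 2*2² + 6*2)*J + L*L = (4 + 2*4 + 12)*J + L² = (4 + 8 + 12)*J + L² = 24*J + L² = L² + 24*J)
j(M(9, 43)) - T = 1712*√(43² + 24*9) - 1*(-4195125) = 1712*√(1849 + 216) + 4195125 = 1712*√2065 + 4195125 = 4195125 + 1712*√2065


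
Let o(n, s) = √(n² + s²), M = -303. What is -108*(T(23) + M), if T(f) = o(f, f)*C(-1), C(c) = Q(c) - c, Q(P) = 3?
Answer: 32724 - 9936*√2 ≈ 18672.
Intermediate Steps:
C(c) = 3 - c
T(f) = 4*√2*√(f²) (T(f) = √(f² + f²)*(3 - 1*(-1)) = √(2*f²)*(3 + 1) = (√2*√(f²))*4 = 4*√2*√(f²))
-108*(T(23) + M) = -108*(4*√2*√(23²) - 303) = -108*(4*√2*√529 - 303) = -108*(4*√2*23 - 303) = -108*(92*√2 - 303) = -108*(-303 + 92*√2) = 32724 - 9936*√2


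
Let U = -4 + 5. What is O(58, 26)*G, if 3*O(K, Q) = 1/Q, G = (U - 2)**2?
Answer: 1/78 ≈ 0.012821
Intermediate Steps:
U = 1
G = 1 (G = (1 - 2)**2 = (-1)**2 = 1)
O(K, Q) = 1/(3*Q)
O(58, 26)*G = ((1/3)/26)*1 = ((1/3)*(1/26))*1 = (1/78)*1 = 1/78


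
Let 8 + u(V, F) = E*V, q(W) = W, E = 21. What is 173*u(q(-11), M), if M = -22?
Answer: -41347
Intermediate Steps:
u(V, F) = -8 + 21*V
173*u(q(-11), M) = 173*(-8 + 21*(-11)) = 173*(-8 - 231) = 173*(-239) = -41347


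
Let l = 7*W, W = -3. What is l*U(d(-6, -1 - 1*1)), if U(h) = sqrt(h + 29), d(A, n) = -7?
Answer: -21*sqrt(22) ≈ -98.499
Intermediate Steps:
U(h) = sqrt(29 + h)
l = -21 (l = 7*(-3) = -21)
l*U(d(-6, -1 - 1*1)) = -21*sqrt(29 - 7) = -21*sqrt(22)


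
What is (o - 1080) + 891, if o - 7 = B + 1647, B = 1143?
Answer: 2608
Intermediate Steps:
o = 2797 (o = 7 + (1143 + 1647) = 7 + 2790 = 2797)
(o - 1080) + 891 = (2797 - 1080) + 891 = 1717 + 891 = 2608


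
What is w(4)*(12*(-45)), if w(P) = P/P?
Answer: -540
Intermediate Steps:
w(P) = 1
w(4)*(12*(-45)) = 1*(12*(-45)) = 1*(-540) = -540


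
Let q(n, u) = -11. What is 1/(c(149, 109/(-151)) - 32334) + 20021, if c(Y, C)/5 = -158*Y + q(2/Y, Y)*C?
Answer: 453488643478/22650649 ≈ 20021.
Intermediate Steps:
c(Y, C) = -790*Y - 55*C (c(Y, C) = 5*(-158*Y - 11*C) = -790*Y - 55*C)
1/(c(149, 109/(-151)) - 32334) + 20021 = 1/((-790*149 - 5995/(-151)) - 32334) + 20021 = 1/((-117710 - 5995*(-1)/151) - 32334) + 20021 = 1/((-117710 - 55*(-109/151)) - 32334) + 20021 = 1/((-117710 + 5995/151) - 32334) + 20021 = 1/(-17768215/151 - 32334) + 20021 = 1/(-22650649/151) + 20021 = -151/22650649 + 20021 = 453488643478/22650649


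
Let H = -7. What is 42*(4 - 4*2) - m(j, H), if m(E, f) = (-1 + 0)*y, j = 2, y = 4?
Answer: -164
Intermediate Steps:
m(E, f) = -4 (m(E, f) = (-1 + 0)*4 = -1*4 = -4)
42*(4 - 4*2) - m(j, H) = 42*(4 - 4*2) - 1*(-4) = 42*(4 - 8) + 4 = 42*(-4) + 4 = -168 + 4 = -164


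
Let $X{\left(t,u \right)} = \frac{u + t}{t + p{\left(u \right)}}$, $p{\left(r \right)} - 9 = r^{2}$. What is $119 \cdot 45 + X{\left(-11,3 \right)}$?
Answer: $\frac{37477}{7} \approx 5353.9$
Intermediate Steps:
$p{\left(r \right)} = 9 + r^{2}$
$X{\left(t,u \right)} = \frac{t + u}{9 + t + u^{2}}$ ($X{\left(t,u \right)} = \frac{u + t}{t + \left(9 + u^{2}\right)} = \frac{t + u}{9 + t + u^{2}}$)
$119 \cdot 45 + X{\left(-11,3 \right)} = 119 \cdot 45 + \frac{-11 + 3}{9 - 11 + 3^{2}} = 5355 + \frac{1}{9 - 11 + 9} \left(-8\right) = 5355 + \frac{1}{7} \left(-8\right) = 5355 - \frac{8}{7} = \frac{37477}{7}$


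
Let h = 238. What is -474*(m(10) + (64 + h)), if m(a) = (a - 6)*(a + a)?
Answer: -181068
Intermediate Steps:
m(a) = 2*a*(-6 + a) (m(a) = (-6 + a)*(2*a) = 2*a*(-6 + a))
-474*(m(10) + (64 + h)) = -474*(2*10*(-6 + 10) + (64 + 238)) = -474*(2*10*4 + 302) = -474*(80 + 302) = -474*382 = -181068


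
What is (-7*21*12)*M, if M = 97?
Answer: -171108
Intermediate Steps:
(-7*21*12)*M = (-7*21*12)*97 = -147*12*97 = -1764*97 = -171108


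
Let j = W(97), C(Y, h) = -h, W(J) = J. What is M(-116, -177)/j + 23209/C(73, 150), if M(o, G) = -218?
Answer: -2283973/14550 ≈ -156.97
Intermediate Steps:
j = 97
M(-116, -177)/j + 23209/C(73, 150) = -218/97 + 23209/((-1*150)) = -218*1/97 + 23209/(-150) = -218/97 + 23209*(-1/150) = -218/97 - 23209/150 = -2283973/14550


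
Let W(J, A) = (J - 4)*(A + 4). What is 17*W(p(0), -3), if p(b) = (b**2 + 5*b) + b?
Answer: -68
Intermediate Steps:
p(b) = b**2 + 6*b
W(J, A) = (-4 + J)*(4 + A)
17*W(p(0), -3) = 17*(-16 - 4*(-3) + 4*(0*(6 + 0)) - 0*(6 + 0)) = 17*(-16 + 12 + 4*(0*6) - 0*6) = 17*(-16 + 12 + 4*0 - 3*0) = 17*(-16 + 12 + 0 + 0) = 17*(-4) = -68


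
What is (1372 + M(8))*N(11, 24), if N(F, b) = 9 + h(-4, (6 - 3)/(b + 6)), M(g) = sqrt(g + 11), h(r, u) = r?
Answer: 6860 + 5*sqrt(19) ≈ 6881.8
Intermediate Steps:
M(g) = sqrt(11 + g)
N(F, b) = 5 (N(F, b) = 9 - 4 = 5)
(1372 + M(8))*N(11, 24) = (1372 + sqrt(11 + 8))*5 = (1372 + sqrt(19))*5 = 6860 + 5*sqrt(19)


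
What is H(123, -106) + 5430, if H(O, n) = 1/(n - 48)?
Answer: 836219/154 ≈ 5430.0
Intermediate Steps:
H(O, n) = 1/(-48 + n)
H(123, -106) + 5430 = 1/(-48 - 106) + 5430 = 1/(-154) + 5430 = -1/154 + 5430 = 836219/154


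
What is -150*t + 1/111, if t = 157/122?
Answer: -1306964/6771 ≈ -193.02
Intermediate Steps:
t = 157/122 (t = 157*(1/122) = 157/122 ≈ 1.2869)
-150*t + 1/111 = -150*157/122 + 1/111 = -11775/61 + 1/111 = -1306964/6771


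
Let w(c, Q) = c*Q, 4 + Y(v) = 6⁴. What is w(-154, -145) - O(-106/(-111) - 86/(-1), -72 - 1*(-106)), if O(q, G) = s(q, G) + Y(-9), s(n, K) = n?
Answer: 2325566/111 ≈ 20951.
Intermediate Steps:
Y(v) = 1292 (Y(v) = -4 + 6⁴ = -4 + 1296 = 1292)
w(c, Q) = Q*c
O(q, G) = 1292 + q (O(q, G) = q + 1292 = 1292 + q)
w(-154, -145) - O(-106/(-111) - 86/(-1), -72 - 1*(-106)) = -145*(-154) - (1292 + (-106/(-111) - 86/(-1))) = 22330 - (1292 + (-106*(-1/111) - 86*(-1))) = 22330 - (1292 + (106/111 + 86)) = 22330 - (1292 + 9652/111) = 22330 - 1*153064/111 = 22330 - 153064/111 = 2325566/111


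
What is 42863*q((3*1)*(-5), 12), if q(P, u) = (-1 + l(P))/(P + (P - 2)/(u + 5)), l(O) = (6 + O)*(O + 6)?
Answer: -214315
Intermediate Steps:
l(O) = (6 + O)² (l(O) = (6 + O)*(6 + O) = (6 + O)²)
q(P, u) = (-1 + (6 + P)²)/(P + (-2 + P)/(5 + u)) (q(P, u) = (-1 + (6 + P)²)/(P + (P - 2)/(u + 5)) = (-1 + (6 + P)²)/(P + (-2 + P)/(5 + u)))
42863*q((3*1)*(-5), 12) = 42863*((-5 - 1*12 + 5*(6 + (3*1)*(-5))² + 12*(6 + (3*1)*(-5))²)/(-2 + 6*((3*1)*(-5)) + ((3*1)*(-5))*12)) = 42863*((-5 - 12 + 5*(6 + 3*(-5))² + 12*(6 + 3*(-5))²)/(-2 + 6*(3*(-5)) + (3*(-5))*12)) = 42863*((-5 - 12 + 5*(6 - 15)² + 12*(6 - 15)²)/(-2 + 6*(-15) - 15*12)) = 42863*((-5 - 12 + 5*(-9)² + 12*(-9)²)/(-2 - 90 - 180)) = 42863*((-5 - 12 + 5*81 + 12*81)/(-272)) = 42863*(-(-5 - 12 + 405 + 972)/272) = 42863*(-1/272*1360) = 42863*(-5) = -214315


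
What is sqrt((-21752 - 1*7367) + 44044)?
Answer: 5*sqrt(597) ≈ 122.17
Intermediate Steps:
sqrt((-21752 - 1*7367) + 44044) = sqrt((-21752 - 7367) + 44044) = sqrt(-29119 + 44044) = sqrt(14925) = 5*sqrt(597)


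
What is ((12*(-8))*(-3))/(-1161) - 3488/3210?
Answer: -30704/23005 ≈ -1.3347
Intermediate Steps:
((12*(-8))*(-3))/(-1161) - 3488/3210 = -96*(-3)*(-1/1161) - 3488*1/3210 = 288*(-1/1161) - 1744/1605 = -32/129 - 1744/1605 = -30704/23005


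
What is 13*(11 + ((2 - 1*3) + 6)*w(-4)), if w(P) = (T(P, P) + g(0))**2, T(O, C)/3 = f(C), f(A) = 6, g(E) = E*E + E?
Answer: 21203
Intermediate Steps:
g(E) = E + E**2 (g(E) = E**2 + E = E + E**2)
T(O, C) = 18 (T(O, C) = 3*6 = 18)
w(P) = 324 (w(P) = (18 + 0*(1 + 0))**2 = (18 + 0*1)**2 = (18 + 0)**2 = 18**2 = 324)
13*(11 + ((2 - 1*3) + 6)*w(-4)) = 13*(11 + ((2 - 1*3) + 6)*324) = 13*(11 + ((2 - 3) + 6)*324) = 13*(11 + (-1 + 6)*324) = 13*(11 + 5*324) = 13*(11 + 1620) = 13*1631 = 21203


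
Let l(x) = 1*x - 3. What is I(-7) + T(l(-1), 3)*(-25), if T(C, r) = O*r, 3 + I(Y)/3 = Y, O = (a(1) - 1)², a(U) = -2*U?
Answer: -705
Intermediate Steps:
O = 9 (O = (-2*1 - 1)² = (-2 - 1)² = (-3)² = 9)
I(Y) = -9 + 3*Y
l(x) = -3 + x (l(x) = x - 3 = -3 + x)
T(C, r) = 9*r
I(-7) + T(l(-1), 3)*(-25) = (-9 + 3*(-7)) + (9*3)*(-25) = (-9 - 21) + 27*(-25) = -30 - 675 = -705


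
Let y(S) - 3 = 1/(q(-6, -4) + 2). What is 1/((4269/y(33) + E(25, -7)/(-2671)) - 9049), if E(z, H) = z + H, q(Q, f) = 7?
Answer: -74788/574134625 ≈ -0.00013026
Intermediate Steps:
E(z, H) = H + z
y(S) = 28/9 (y(S) = 3 + 1/(7 + 2) = 3 + 1/9 = 28/9)
1/((4269/y(33) + E(25, -7)/(-2671)) - 9049) = 1/((4269/(28/9) + (-7 + 25)/(-2671)) - 9049) = 1/((4269*(9/28) + 18*(-1/2671)) - 9049) = 1/((38421/28 - 18/2671) - 9049) = 1/(102621987/74788 - 9049) = 1/(-574134625/74788) = -74788/574134625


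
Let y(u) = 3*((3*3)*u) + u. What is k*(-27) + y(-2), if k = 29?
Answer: -839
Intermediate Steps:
y(u) = 28*u (y(u) = 3*(9*u) + u = 27*u + u = 28*u)
k*(-27) + y(-2) = 29*(-27) + 28*(-2) = -783 - 56 = -839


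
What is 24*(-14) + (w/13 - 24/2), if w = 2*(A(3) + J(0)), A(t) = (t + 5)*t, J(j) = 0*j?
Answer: -4476/13 ≈ -344.31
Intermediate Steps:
J(j) = 0
A(t) = t*(5 + t) (A(t) = (5 + t)*t = t*(5 + t))
w = 48 (w = 2*(3*(5 + 3) + 0) = 2*(3*8 + 0) = 2*(24 + 0) = 2*24 = 48)
24*(-14) + (w/13 - 24/2) = 24*(-14) + (48/13 - 24/2) = -336 + (48*(1/13) - 24*½) = -336 + (48/13 - 12) = -336 - 108/13 = -4476/13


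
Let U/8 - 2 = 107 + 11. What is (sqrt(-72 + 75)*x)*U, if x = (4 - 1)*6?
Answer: 17280*sqrt(3) ≈ 29930.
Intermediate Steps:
U = 960 (U = 16 + 8*(107 + 11) = 16 + 8*118 = 16 + 944 = 960)
x = 18 (x = 3*6 = 18)
(sqrt(-72 + 75)*x)*U = (sqrt(-72 + 75)*18)*960 = (sqrt(3)*18)*960 = (18*sqrt(3))*960 = 17280*sqrt(3)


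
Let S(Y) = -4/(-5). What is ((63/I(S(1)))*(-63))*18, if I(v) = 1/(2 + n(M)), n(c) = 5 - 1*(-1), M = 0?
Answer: -571536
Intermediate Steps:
n(c) = 6 (n(c) = 5 + 1 = 6)
S(Y) = 4/5 (S(Y) = -4*(-1/5) = 4/5)
I(v) = 1/8 (I(v) = 1/(2 + 6) = 1/8)
((63/I(S(1)))*(-63))*18 = ((63/(1/8))*(-63))*18 = ((63*8)*(-63))*18 = (504*(-63))*18 = -31752*18 = -571536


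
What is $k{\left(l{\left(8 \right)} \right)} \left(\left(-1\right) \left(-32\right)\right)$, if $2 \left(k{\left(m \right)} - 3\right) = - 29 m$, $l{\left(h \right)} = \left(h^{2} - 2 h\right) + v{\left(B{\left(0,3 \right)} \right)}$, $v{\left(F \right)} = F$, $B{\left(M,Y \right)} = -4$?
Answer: $-20320$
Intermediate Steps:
$l{\left(h \right)} = -4 + h^{2} - 2 h$ ($l{\left(h \right)} = \left(h^{2} - 2 h\right) - 4 = -4 + h^{2} - 2 h$)
$k{\left(m \right)} = 3 - \frac{29 m}{2}$ ($k{\left(m \right)} = 3 + \frac{\left(-29\right) m}{2} = 3 - \frac{29 m}{2}$)
$k{\left(l{\left(8 \right)} \right)} \left(\left(-1\right) \left(-32\right)\right) = \left(3 - \frac{29 \left(-4 + 8^{2} - 16\right)}{2}\right) \left(\left(-1\right) \left(-32\right)\right) = \left(3 - \frac{29 \left(-4 + 64 - 16\right)}{2}\right) 32 = \left(3 - 638\right) 32 = \left(-635\right) 32 = -20320$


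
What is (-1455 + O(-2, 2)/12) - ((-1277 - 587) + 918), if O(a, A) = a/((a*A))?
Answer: -12215/24 ≈ -508.96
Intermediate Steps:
O(a, A) = 1/A (O(a, A) = a/((A*a)) = a*(1/(A*a)) = 1/A)
(-1455 + O(-2, 2)/12) - ((-1277 - 587) + 918) = (-1455 + 1/(2*12)) - ((-1277 - 587) + 918) = (-1455 + (1/2)*(1/12)) - (-1864 + 918) = (-1455 + 1/24) - 1*(-946) = -34919/24 + 946 = -12215/24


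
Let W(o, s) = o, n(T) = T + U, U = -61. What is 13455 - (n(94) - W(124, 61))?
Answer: 13546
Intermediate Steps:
n(T) = -61 + T (n(T) = T - 61 = -61 + T)
13455 - (n(94) - W(124, 61)) = 13455 - ((-61 + 94) - 1*124) = 13455 - (33 - 124) = 13455 - 1*(-91) = 13455 + 91 = 13546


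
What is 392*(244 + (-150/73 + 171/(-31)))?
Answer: 209735288/2263 ≈ 92680.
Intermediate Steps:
392*(244 + (-150/73 + 171/(-31))) = 392*(244 + (-150*1/73 + 171*(-1/31))) = 392*(244 + (-150/73 - 171/31)) = 392*(244 - 17133/2263) = 392*(535039/2263) = 209735288/2263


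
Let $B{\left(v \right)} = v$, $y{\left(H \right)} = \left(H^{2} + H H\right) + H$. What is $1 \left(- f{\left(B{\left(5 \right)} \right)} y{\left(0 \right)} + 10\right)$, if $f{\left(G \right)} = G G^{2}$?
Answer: $10$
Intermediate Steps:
$y{\left(H \right)} = H + 2 H^{2}$ ($y{\left(H \right)} = \left(H^{2} + H^{2}\right) + H = 2 H^{2} + H = H + 2 H^{2}$)
$f{\left(G \right)} = G^{3}$
$1 \left(- f{\left(B{\left(5 \right)} \right)} y{\left(0 \right)} + 10\right) = 1 \left(- 5^{3} \cdot 0 \left(1 + 2 \cdot 0\right) + 10\right) = 1 \left(\left(-1\right) 125 \cdot 0 \left(1 + 0\right) + 10\right) = 1 \left(- 125 \cdot 0 \cdot 1 + 10\right) = 1 \left(\left(-125\right) 0 + 10\right) = 1 \left(0 + 10\right) = 1 \cdot 10 = 10$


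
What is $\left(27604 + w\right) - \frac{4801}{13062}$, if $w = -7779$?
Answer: $\frac{258949349}{13062} \approx 19825.0$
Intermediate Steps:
$\left(27604 + w\right) - \frac{4801}{13062} = \left(27604 - 7779\right) - \frac{4801}{13062} = 19825 - \frac{4801}{13062} = \frac{258949349}{13062}$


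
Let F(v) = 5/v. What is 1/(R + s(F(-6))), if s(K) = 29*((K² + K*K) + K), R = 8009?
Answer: 9/72226 ≈ 0.00012461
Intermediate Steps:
s(K) = 29*K + 58*K² (s(K) = 29*((K² + K²) + K) = 29*(2*K² + K) = 29*(K + 2*K²) = 29*K + 58*K²)
1/(R + s(F(-6))) = 1/(8009 + 29*(5/(-6))*(1 + 2*(5/(-6)))) = 1/(8009 + 29*(5*(-⅙))*(1 + 2*(5*(-⅙)))) = 1/(8009 + 29*(-⅚)*(1 + 2*(-⅚))) = 1/(8009 + 29*(-⅚)*(1 - 5/3)) = 1/(8009 + 29*(-⅚)*(-⅔)) = 1/(8009 + 145/9) = 1/(72226/9) = 9/72226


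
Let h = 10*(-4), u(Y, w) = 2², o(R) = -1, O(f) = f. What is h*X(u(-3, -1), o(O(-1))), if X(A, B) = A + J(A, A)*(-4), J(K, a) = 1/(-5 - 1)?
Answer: -560/3 ≈ -186.67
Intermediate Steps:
J(K, a) = -⅙ (J(K, a) = 1/(-6) = -⅙)
u(Y, w) = 4
X(A, B) = ⅔ + A (X(A, B) = A - ⅙*(-4) = A + ⅔ = ⅔ + A)
h = -40
h*X(u(-3, -1), o(O(-1))) = -40*(⅔ + 4) = -40*14/3 = -560/3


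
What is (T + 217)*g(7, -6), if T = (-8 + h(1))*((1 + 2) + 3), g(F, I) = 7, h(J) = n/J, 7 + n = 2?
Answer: 973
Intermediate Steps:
n = -5 (n = -7 + 2 = -5)
h(J) = -5/J
T = -78 (T = (-8 - 5/1)*((1 + 2) + 3) = (-8 - 5*1)*(3 + 3) = (-8 - 5)*6 = -13*6 = -78)
(T + 217)*g(7, -6) = (-78 + 217)*7 = 139*7 = 973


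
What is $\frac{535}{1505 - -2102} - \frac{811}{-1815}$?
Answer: $\frac{3896302}{6546705} \approx 0.59515$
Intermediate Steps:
$\frac{535}{1505 - -2102} - \frac{811}{-1815} = \frac{535}{1505 + 2102} - - \frac{811}{1815} = \frac{535}{3607} + \frac{811}{1815} = \frac{3896302}{6546705}$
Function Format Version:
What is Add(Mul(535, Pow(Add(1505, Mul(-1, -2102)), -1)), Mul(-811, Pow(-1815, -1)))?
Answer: Rational(3896302, 6546705) ≈ 0.59515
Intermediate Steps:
Add(Mul(535, Pow(Add(1505, Mul(-1, -2102)), -1)), Mul(-811, Pow(-1815, -1))) = Add(Mul(535, Pow(Add(1505, 2102), -1)), Mul(-811, Rational(-1, 1815))) = Add(Mul(535, Pow(3607, -1)), Rational(811, 1815)) = Add(Mul(535, Rational(1, 3607)), Rational(811, 1815)) = Add(Rational(535, 3607), Rational(811, 1815)) = Rational(3896302, 6546705)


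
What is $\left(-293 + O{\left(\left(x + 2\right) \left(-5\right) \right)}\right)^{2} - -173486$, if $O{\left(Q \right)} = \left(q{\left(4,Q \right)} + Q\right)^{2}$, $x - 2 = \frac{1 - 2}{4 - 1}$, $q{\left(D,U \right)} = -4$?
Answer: $\frac{17482270}{81} \approx 2.1583 \cdot 10^{5}$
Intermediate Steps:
$x = \frac{5}{3}$ ($x = 2 + \frac{1 - 2}{4 - 1} = 2 - \frac{1}{3} = \frac{5}{3} \approx 1.6667$)
$O{\left(Q \right)} = \left(-4 + Q\right)^{2}$
$\left(-293 + O{\left(\left(x + 2\right) \left(-5\right) \right)}\right)^{2} - -173486 = \left(-293 + \left(-4 + \left(\frac{5}{3} + 2\right) \left(-5\right)\right)^{2}\right)^{2} - -173486 = \left(-293 + \left(-4 + \frac{11}{3} \left(-5\right)\right)^{2}\right)^{2} + 173486 = \left(-293 + \left(-4 - \frac{55}{3}\right)^{2}\right)^{2} + 173486 = \left(-293 + \left(- \frac{67}{3}\right)^{2}\right)^{2} + 173486 = \left(-293 + \frac{4489}{9}\right)^{2} + 173486 = \left(\frac{1852}{9}\right)^{2} + 173486 = \frac{3429904}{81} + 173486 = \frac{17482270}{81}$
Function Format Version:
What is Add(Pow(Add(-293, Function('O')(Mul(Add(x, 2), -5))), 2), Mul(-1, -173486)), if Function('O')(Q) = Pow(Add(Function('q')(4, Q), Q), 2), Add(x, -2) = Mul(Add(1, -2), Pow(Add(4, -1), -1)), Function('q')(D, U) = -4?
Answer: Rational(17482270, 81) ≈ 2.1583e+5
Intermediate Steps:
x = Rational(5, 3) (x = Add(2, Mul(Add(1, -2), Pow(Add(4, -1), -1))) = Add(2, Mul(-1, Pow(3, -1))) = Add(2, Mul(-1, Rational(1, 3))) = Add(2, Rational(-1, 3)) = Rational(5, 3) ≈ 1.6667)
Function('O')(Q) = Pow(Add(-4, Q), 2)
Add(Pow(Add(-293, Function('O')(Mul(Add(x, 2), -5))), 2), Mul(-1, -173486)) = Add(Pow(Add(-293, Pow(Add(-4, Mul(Add(Rational(5, 3), 2), -5)), 2)), 2), Mul(-1, -173486)) = Add(Pow(Add(-293, Pow(Add(-4, Mul(Rational(11, 3), -5)), 2)), 2), 173486) = Add(Pow(Add(-293, Pow(Add(-4, Rational(-55, 3)), 2)), 2), 173486) = Add(Pow(Add(-293, Pow(Rational(-67, 3), 2)), 2), 173486) = Add(Pow(Add(-293, Rational(4489, 9)), 2), 173486) = Add(Pow(Rational(1852, 9), 2), 173486) = Add(Rational(3429904, 81), 173486) = Rational(17482270, 81)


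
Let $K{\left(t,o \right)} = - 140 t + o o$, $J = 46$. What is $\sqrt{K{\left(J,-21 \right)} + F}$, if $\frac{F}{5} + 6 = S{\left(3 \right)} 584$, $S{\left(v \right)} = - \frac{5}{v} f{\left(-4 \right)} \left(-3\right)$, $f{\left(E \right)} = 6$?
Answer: $\sqrt{81571} \approx 285.61$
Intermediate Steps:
$S{\left(v \right)} = \frac{90}{v}$ ($S{\left(v \right)} = - \frac{5}{v} 6 \left(-3\right) = - \frac{30}{v} \left(-3\right) = \frac{90}{v}$)
$K{\left(t,o \right)} = o^{2} - 140 t$ ($K{\left(t,o \right)} = - 140 t + o^{2} = o^{2} - 140 t$)
$F = 87570$ ($F = -30 + 5 \cdot \frac{90}{3} \cdot 584 = -30 + 5 \cdot 90 \cdot \frac{1}{3} \cdot 584 = -30 + 5 \cdot 30 \cdot 584 = -30 + 5 \cdot 17520 = -30 + 87600 = 87570$)
$\sqrt{K{\left(J,-21 \right)} + F} = \sqrt{\left(\left(-21\right)^{2} - 6440\right) + 87570} = \sqrt{\left(441 - 6440\right) + 87570} = \sqrt{-5999 + 87570} = \sqrt{81571}$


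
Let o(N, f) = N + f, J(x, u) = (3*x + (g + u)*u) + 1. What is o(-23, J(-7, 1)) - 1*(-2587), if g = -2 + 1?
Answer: 2544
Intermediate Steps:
g = -1
J(x, u) = 1 + 3*x + u*(-1 + u) (J(x, u) = (3*x + (-1 + u)*u) + 1 = (3*x + u*(-1 + u)) + 1 = 1 + 3*x + u*(-1 + u))
o(-23, J(-7, 1)) - 1*(-2587) = (-23 + (1 + 1**2 - 1*1 + 3*(-7))) - 1*(-2587) = (-23 + (1 + 1 - 1 - 21)) + 2587 = (-23 - 20) + 2587 = -43 + 2587 = 2544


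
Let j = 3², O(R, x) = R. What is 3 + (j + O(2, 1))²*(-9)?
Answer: -1086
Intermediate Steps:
j = 9
3 + (j + O(2, 1))²*(-9) = 3 + (9 + 2)²*(-9) = 3 + 11²*(-9) = 3 + 121*(-9) = 3 - 1089 = -1086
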